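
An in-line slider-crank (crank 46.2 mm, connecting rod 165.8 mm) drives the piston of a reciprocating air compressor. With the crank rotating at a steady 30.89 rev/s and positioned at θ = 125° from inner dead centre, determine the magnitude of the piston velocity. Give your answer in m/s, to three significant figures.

6.14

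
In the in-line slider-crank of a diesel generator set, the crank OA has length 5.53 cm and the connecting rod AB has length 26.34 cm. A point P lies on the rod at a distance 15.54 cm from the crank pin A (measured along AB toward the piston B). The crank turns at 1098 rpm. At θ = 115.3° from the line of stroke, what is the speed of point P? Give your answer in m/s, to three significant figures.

5.55

ω = 115 rad/s.  Crank-pin speed |V_A| = rω = 6.3585 m/s, perpendicular to OA.
Rod angle: sinφ = −(r/L) sinθ ⇒ φ = -10.942°; ω_rod = −rω cosθ/√(L²−r²sin²θ) = +10.508 rad/s.
V_P = V_A + ω_rod × AP, with AP = 0.1554 m along the rod.
Components: V_Px = −rω sinθ − a·ω_rod·sinφ = -5.4387 m/s;  V_Py = rω cosθ + a·ω_rod·cosφ = -1.1142 m/s.
|V_P| = √(V_Px² + V_Py²) = 5.5516 m/s.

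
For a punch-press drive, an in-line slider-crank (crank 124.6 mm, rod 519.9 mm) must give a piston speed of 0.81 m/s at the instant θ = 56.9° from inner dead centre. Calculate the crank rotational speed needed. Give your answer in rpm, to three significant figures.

65.4

For an in-line slider-crank, |v_piston| = rω|sinθ|·[1 + r cosθ/√(L² − r² sin²θ)].
With r = 0.1246 m, L = 0.5199 m, θ = 56.9°: the bracketed kinematic factor |dx/dθ| = 0.11832 m.
ω = v/|dx/dθ| = 0.81/0.11832 = 6.8456 rad/s.
N = 60ω/(2π) = 65.37 rpm.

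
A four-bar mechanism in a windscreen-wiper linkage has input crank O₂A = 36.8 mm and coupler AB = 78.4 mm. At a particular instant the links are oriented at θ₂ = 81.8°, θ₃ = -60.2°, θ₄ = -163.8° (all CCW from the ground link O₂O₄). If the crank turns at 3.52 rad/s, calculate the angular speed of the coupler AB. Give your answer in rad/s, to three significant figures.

1.55

ω₂ = 3.52 rad/s
Differentiating the loop-closure r₂e^{iθ₂}+r₃e^{iθ₃}=r₁+r₄e^{iθ₄} gives r₂ω₂e^{iθ₂}+r₃ω₃e^{iθ₃}=r₄ω₄e^{iθ₄}.
Eliminating the other unknown: ω₃ = r₂ω₂ sin(θ₄−θ₂) / [r₃ sin(θ₃−θ₄)].
Numerator sine = +0.91068; denominator sine = +0.97196.
Result = 0.0368·3.52·(+0.91068) / (0.0784·(+0.97196)) = +1.5481 rad/s; magnitude 1.5481 rad/s.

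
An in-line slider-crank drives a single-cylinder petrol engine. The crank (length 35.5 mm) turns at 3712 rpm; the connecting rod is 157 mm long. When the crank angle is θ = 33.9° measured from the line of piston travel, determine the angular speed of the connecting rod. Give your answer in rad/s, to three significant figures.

73.5

ω = 388.7 rad/s (converted from 3712 rpm).
The rod makes angle φ with the slider axis where L sinφ = r sinθ; differentiating, L cosφ·φ̇ = r ω cosθ.
L cosφ = √(L² − r² sin²θ) = 0.15575 m.
|ω_rod| = r ω |cosθ| / √(L² − r² sin²θ) = 0.0355·388.7·0.83001/0.15575 = 73.541 rad/s.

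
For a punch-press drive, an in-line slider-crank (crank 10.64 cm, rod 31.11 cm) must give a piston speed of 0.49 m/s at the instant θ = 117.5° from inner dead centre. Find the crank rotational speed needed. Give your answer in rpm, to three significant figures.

For an in-line slider-crank, |v_piston| = rω|sinθ|·[1 + r cosθ/√(L² − r² sin²θ)].
With r = 0.1064 m, L = 0.3111 m, θ = 117.5°: the bracketed kinematic factor |dx/dθ| = 0.078736 m.
ω = v/|dx/dθ| = 0.49/0.078736 = 6.2233 rad/s.
N = 60ω/(2π) = 59.428 rpm.

59.4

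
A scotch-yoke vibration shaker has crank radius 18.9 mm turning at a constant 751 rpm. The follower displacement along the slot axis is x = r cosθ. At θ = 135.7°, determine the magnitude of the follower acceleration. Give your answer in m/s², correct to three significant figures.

ω = 78.64 rad/s (from 751 rpm).
x = r cosθ ⇒ ẍ = −rω² cosθ (ω constant).
|a| = rω²|cosθ| = 0.0189·(78.64)²·|cos 135.7°| = 83.661 m/s².

83.7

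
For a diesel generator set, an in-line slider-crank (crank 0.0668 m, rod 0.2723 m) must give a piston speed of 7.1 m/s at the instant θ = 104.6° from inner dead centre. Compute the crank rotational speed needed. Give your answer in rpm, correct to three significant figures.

For an in-line slider-crank, |v_piston| = rω|sinθ|·[1 + r cosθ/√(L² − r² sin²θ)].
With r = 0.0668 m, L = 0.2723 m, θ = 104.6°: the bracketed kinematic factor |dx/dθ| = 0.060528 m.
ω = v/|dx/dθ| = 7.1/0.060528 = 117.3 rad/s.
N = 60ω/(2π) = 1120.1 rpm.

1120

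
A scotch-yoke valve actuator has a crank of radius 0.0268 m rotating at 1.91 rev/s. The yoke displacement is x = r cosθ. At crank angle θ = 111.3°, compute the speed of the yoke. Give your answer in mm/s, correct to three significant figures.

ω = 12 rad/s (from 1.91 rev/s).
x = r cosθ ⇒ ẋ = −rω sinθ.
|v| = rω|sinθ| = 0.0268·12·|sin 111.3°| = 0.29965 m/s = 299.65 mm/s.

300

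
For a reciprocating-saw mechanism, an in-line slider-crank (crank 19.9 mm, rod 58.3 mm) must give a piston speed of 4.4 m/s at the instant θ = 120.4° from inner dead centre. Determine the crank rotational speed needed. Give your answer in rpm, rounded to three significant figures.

2990

For an in-line slider-crank, |v_piston| = rω|sinθ|·[1 + r cosθ/√(L² − r² sin²θ)].
With r = 0.0199 m, L = 0.0583 m, θ = 120.4°: the bracketed kinematic factor |dx/dθ| = 0.014062 m.
ω = v/|dx/dθ| = 4.4/0.014062 = 312.9 rad/s.
N = 60ω/(2π) = 2988 rpm.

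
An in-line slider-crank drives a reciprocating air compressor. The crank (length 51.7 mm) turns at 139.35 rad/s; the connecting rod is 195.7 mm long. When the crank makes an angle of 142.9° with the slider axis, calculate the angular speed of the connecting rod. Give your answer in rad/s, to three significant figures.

ω = 139.3 rad/s
The rod makes angle φ with the slider axis where L sinφ = r sinθ; differentiating, L cosφ·φ̇ = r ω cosθ.
L cosφ = √(L² − r² sin²θ) = 0.1932 m.
|ω_rod| = r ω |cosθ| / √(L² − r² sin²θ) = 0.0517·139.3·0.79758/0.1932 = 29.742 rad/s.

29.7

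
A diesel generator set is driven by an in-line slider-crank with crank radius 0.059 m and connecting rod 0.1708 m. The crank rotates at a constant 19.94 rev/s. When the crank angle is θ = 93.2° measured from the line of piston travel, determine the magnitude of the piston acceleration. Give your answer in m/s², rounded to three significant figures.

ω = 2π·19.9 = 125.3 rad/s
x(θ) = r cosθ + √(L² − r² sin²θ); with ω constant, a = ω²·d²x/dθ².
d²x/dθ² = −r cosθ − r²(cos2θ)/√u − r⁴ sin²2θ/(4u^{3/2}),  u = L² − r² sin²θ = 0.0257025 m².
Substituting r = 0.059 m, L = 0.1708 m, θ = 93.2°: d²x/dθ² = +0.024862 m.
a = ω²·d²x/dθ² = (125.3)²·(+0.024862) = +390.25 m/s²;  |a| = 390.25 m/s².

390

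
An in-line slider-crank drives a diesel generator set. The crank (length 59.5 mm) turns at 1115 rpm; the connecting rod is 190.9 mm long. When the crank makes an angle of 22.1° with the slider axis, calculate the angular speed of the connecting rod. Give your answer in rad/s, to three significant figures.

ω = 116.8 rad/s (converted from 1115 rpm).
The rod makes angle φ with the slider axis where L sinφ = r sinθ; differentiating, L cosφ·φ̇ = r ω cosθ.
L cosφ = √(L² − r² sin²θ) = 0.18958 m.
|ω_rod| = r ω |cosθ| / √(L² − r² sin²θ) = 0.0595·116.8·0.92653/0.18958 = 33.953 rad/s.

34.0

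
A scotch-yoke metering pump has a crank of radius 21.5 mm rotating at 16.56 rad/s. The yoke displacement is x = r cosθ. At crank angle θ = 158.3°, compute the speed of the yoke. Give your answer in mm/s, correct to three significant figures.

ω = 16.56 rad/s
x = r cosθ ⇒ ẋ = −rω sinθ.
|v| = rω|sinθ| = 0.0215·16.56·|sin 158.3°| = 0.13164 m/s = 131.64 mm/s.

132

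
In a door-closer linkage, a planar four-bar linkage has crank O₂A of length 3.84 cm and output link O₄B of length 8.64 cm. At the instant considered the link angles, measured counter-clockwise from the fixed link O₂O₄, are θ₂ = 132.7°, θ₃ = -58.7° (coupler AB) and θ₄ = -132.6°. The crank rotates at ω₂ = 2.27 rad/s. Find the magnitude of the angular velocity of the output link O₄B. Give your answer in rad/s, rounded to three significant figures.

ω₂ = 2.27 rad/s
Differentiating the loop-closure r₂e^{iθ₂}+r₃e^{iθ₃}=r₁+r₄e^{iθ₄} gives r₂ω₂e^{iθ₂}+r₃ω₃e^{iθ₃}=r₄ω₄e^{iθ₄}.
Eliminating the other unknown: ω₄ = r₂ω₂ sin(θ₂−θ₃) / [r₄ sin(θ₄−θ₃)].
Numerator sine = -0.19766; denominator sine = -0.96078.
Result = 0.0384·2.27·(-0.19766) / (0.0864·(-0.96078)) = +0.20755 rad/s; magnitude 0.20755 rad/s.

0.208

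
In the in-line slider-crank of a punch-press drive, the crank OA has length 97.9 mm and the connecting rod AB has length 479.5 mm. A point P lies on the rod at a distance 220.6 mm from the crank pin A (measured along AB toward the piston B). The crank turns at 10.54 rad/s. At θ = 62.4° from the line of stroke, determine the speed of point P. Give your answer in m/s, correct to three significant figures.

0.989

ω = 10.54 rad/s.  Crank-pin speed |V_A| = rω = 1.0319 m/s, perpendicular to OA.
Rod angle: sinφ = −(r/L) sinθ ⇒ φ = -10.424°; ω_rod = −rω cosθ/√(L²−r²sin²θ) = -1.0137 rad/s.
V_P = V_A + ω_rod × AP, with AP = 0.2206 m along the rod.
Components: V_Px = −rω sinθ − a·ω_rod·sinφ = -0.95491 m/s;  V_Py = rω cosθ + a·ω_rod·cosφ = +0.25812 m/s.
|V_P| = √(V_Px² + V_Py²) = 0.98918 m/s.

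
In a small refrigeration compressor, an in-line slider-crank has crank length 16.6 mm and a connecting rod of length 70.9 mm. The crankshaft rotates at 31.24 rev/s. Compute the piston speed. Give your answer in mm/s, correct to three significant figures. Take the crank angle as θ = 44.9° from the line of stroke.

2690

ω = 2π·31.2 = 196.3 rad/s
For an in-line slider-crank, x = r cosθ + √(L² − r² sin²θ), so v = −rω sinθ·[1 + r cosθ/√(L² − r² sin²θ)].
With r = 0.0166 m, L = 0.0709 m, θ = 44.9°: √(L² − r² sin²θ) = 0.069925 m.
v = −0.0166·196.3·0.70587·[1 + 0.0166·0.70834/0.069925] = -2.6867 m/s.
|v| = 2.6867 m/s = 2686.7 mm/s.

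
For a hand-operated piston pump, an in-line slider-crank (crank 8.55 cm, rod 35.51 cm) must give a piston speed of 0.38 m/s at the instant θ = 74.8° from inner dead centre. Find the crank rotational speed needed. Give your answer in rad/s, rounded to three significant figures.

4.32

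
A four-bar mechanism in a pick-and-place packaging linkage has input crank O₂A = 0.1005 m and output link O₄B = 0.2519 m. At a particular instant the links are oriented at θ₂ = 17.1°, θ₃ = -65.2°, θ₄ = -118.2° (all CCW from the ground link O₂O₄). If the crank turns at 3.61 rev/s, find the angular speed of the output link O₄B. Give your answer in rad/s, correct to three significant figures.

ω₂ = 22.68 rad/s (from 3.61 rev/s).
Differentiating the loop-closure r₂e^{iθ₂}+r₃e^{iθ₃}=r₁+r₄e^{iθ₄} gives r₂ω₂e^{iθ₂}+r₃ω₃e^{iθ₃}=r₄ω₄e^{iθ₄}.
Eliminating the other unknown: ω₄ = r₂ω₂ sin(θ₂−θ₃) / [r₄ sin(θ₄−θ₃)].
Numerator sine = +0.99098; denominator sine = -0.79864.
Result = 0.1005·22.68·(+0.99098) / (0.2519·(-0.79864)) = -11.229 rad/s; magnitude 11.229 rad/s.

11.2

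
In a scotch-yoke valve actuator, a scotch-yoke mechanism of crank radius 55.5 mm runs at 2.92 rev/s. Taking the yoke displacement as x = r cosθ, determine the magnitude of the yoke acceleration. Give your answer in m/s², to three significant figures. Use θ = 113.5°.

7.45

ω = 18.35 rad/s (from 2.92 rev/s).
x = r cosθ ⇒ ẍ = −rω² cosθ (ω constant).
|a| = rω²|cosθ| = 0.0555·(18.35)²·|cos 113.5°| = 7.4493 m/s².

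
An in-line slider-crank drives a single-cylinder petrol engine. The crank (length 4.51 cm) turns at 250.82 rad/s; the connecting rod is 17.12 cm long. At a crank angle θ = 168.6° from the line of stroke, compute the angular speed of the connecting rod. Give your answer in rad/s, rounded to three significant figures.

64.9

ω = 250.8 rad/s
The rod makes angle φ with the slider axis where L sinφ = r sinθ; differentiating, L cosφ·φ̇ = r ω cosθ.
L cosφ = √(L² − r² sin²θ) = 0.17097 m.
|ω_rod| = r ω |cosθ| / √(L² − r² sin²θ) = 0.0451·250.8·0.98027/0.17097 = 64.859 rad/s.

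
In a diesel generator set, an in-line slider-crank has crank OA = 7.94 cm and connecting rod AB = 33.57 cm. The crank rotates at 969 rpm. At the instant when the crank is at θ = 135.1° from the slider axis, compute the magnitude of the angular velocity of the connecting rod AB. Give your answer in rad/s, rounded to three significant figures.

17.2

ω = 101.5 rad/s (converted from 969 rpm).
The rod makes angle φ with the slider axis where L sinφ = r sinθ; differentiating, L cosφ·φ̇ = r ω cosθ.
L cosφ = √(L² − r² sin²θ) = 0.33099 m.
|ω_rod| = r ω |cosθ| / √(L² − r² sin²θ) = 0.0794·101.5·0.70834/0.33099 = 17.243 rad/s.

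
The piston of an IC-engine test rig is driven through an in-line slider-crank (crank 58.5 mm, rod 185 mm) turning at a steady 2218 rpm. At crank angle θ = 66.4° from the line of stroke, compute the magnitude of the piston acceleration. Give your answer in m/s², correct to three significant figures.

ω = 2π·2218/60 = 232.3 rad/s
x(θ) = r cosθ + √(L² − r² sin²θ); with ω constant, a = ω²·d²x/dθ².
d²x/dθ² = −r cosθ − r²(cos2θ)/√u − r⁴ sin²2θ/(4u^{3/2}),  u = L² − r² sin²θ = 0.0313513 m².
Substituting r = 0.0585 m, L = 0.185 m, θ = 66.4°: d²x/dθ² = -0.010572 m.
a = ω²·d²x/dθ² = (232.3)²·(-0.010572) = -570.36 m/s²;  |a| = 570.36 m/s².

570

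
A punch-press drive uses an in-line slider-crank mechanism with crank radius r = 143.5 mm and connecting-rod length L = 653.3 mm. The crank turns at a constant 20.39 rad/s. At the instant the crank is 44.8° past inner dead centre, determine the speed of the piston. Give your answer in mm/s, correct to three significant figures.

2390

ω = 20.39 rad/s
For an in-line slider-crank, x = r cosθ + √(L² − r² sin²θ), so v = −rω sinθ·[1 + r cosθ/√(L² − r² sin²θ)].
With r = 0.1435 m, L = 0.6533 m, θ = 44.8°: √(L² − r² sin²θ) = 0.64543 m.
v = −0.1435·20.39·0.70463·[1 + 0.1435·0.70957/0.64543] = -2.387 m/s.
|v| = 2.387 m/s = 2387 mm/s.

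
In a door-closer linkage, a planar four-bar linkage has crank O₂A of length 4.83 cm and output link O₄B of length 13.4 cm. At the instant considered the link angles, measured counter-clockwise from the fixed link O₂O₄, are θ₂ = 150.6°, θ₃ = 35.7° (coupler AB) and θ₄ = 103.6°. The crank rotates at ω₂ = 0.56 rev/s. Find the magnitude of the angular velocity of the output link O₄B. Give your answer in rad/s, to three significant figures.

1.24

ω₂ = 3.519 rad/s (from 0.56 rev/s).
Differentiating the loop-closure r₂e^{iθ₂}+r₃e^{iθ₃}=r₁+r₄e^{iθ₄} gives r₂ω₂e^{iθ₂}+r₃ω₃e^{iθ₃}=r₄ω₄e^{iθ₄}.
Eliminating the other unknown: ω₄ = r₂ω₂ sin(θ₂−θ₃) / [r₄ sin(θ₄−θ₃)].
Numerator sine = +0.90704; denominator sine = +0.92653.
Result = 0.0483·3.519·(+0.90704) / (0.134·(+0.92653)) = +1.2416 rad/s; magnitude 1.2416 rad/s.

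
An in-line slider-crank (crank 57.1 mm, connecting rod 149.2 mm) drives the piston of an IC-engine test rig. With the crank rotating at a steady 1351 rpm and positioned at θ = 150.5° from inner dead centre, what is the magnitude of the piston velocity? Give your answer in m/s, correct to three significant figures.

2.63

ω = 2π·1351/60 = 141.5 rad/s
For an in-line slider-crank, x = r cosθ + √(L² − r² sin²θ), so v = −rω sinθ·[1 + r cosθ/√(L² − r² sin²θ)].
With r = 0.0571 m, L = 0.1492 m, θ = 150.5°: √(L² − r² sin²θ) = 0.14653 m.
v = −0.0571·141.5·0.49242·[1 + 0.0571·-0.87036/0.14653] = -2.6287 m/s.
|v| = 2.6287 m/s.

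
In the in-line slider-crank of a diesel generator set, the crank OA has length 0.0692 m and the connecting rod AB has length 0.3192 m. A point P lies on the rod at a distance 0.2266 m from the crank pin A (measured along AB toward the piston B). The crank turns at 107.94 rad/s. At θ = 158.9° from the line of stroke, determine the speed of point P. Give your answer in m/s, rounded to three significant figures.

3.06

ω = 107.9 rad/s.  Crank-pin speed |V_A| = rω = 7.4694 m/s, perpendicular to OA.
Rod angle: sinφ = −(r/L) sinθ ⇒ φ = -4.476°; ω_rod = −rω cosθ/√(L²−r²sin²θ) = +21.898 rad/s.
V_P = V_A + ω_rod × AP, with AP = 0.2266 m along the rod.
Components: V_Px = −rω sinθ − a·ω_rod·sinφ = -2.3017 m/s;  V_Py = rω cosθ + a·ω_rod·cosφ = -2.0216 m/s.
|V_P| = √(V_Px² + V_Py²) = 3.0635 m/s.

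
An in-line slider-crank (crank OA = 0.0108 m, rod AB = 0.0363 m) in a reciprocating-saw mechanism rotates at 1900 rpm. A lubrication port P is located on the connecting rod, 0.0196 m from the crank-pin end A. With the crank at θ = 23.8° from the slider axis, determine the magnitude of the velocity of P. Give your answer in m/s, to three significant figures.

ω = 199 rad/s.  Crank-pin speed |V_A| = rω = 2.1488 m/s, perpendicular to OA.
Rod angle: sinφ = −(r/L) sinθ ⇒ φ = -6.896°; ω_rod = −rω cosθ/√(L²−r²sin²θ) = -54.557 rad/s.
V_P = V_A + ω_rod × AP, with AP = 0.0196 m along the rod.
Components: V_Px = −rω sinθ − a·ω_rod·sinφ = -0.99554 m/s;  V_Py = rω cosθ + a·ω_rod·cosφ = +0.90452 m/s.
|V_P| = √(V_Px² + V_Py²) = 1.3451 m/s.

1.35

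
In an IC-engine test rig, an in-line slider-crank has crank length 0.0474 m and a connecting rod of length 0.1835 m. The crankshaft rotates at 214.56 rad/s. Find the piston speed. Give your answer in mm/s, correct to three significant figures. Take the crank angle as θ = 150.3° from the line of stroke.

ω = 214.6 rad/s
For an in-line slider-crank, x = r cosθ + √(L² − r² sin²θ), so v = −rω sinθ·[1 + r cosθ/√(L² − r² sin²θ)].
With r = 0.0474 m, L = 0.1835 m, θ = 150.3°: √(L² − r² sin²θ) = 0.18199 m.
v = −0.0474·214.6·0.49546·[1 + 0.0474·-0.86863/0.18199] = -3.8989 m/s.
|v| = 3.8989 m/s = 3898.9 mm/s.

3900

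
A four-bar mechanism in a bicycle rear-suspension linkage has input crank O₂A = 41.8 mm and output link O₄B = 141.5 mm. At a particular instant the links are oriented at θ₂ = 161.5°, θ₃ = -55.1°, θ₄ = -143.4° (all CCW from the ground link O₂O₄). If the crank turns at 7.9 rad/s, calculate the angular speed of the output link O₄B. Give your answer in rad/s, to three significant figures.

1.39

ω₂ = 7.9 rad/s
Differentiating the loop-closure r₂e^{iθ₂}+r₃e^{iθ₃}=r₁+r₄e^{iθ₄} gives r₂ω₂e^{iθ₂}+r₃ω₃e^{iθ₃}=r₄ω₄e^{iθ₄}.
Eliminating the other unknown: ω₄ = r₂ω₂ sin(θ₂−θ₃) / [r₄ sin(θ₄−θ₃)].
Numerator sine = -0.59622; denominator sine = -0.99956.
Result = 0.0418·7.9·(-0.59622) / (0.1415·(-0.99956)) = +1.392 rad/s; magnitude 1.392 rad/s.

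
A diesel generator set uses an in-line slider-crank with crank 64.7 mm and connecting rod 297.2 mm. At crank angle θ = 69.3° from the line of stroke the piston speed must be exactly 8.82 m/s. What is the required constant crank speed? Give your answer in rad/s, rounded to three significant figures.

For an in-line slider-crank, |v_piston| = rω|sinθ|·[1 + r cosθ/√(L² − r² sin²θ)].
With r = 0.0647 m, L = 0.2972 m, θ = 69.3°: the bracketed kinematic factor |dx/dθ| = 0.06528 m.
ω = v/|dx/dθ| = 8.82/0.06528 = 135.11 rad/s.

135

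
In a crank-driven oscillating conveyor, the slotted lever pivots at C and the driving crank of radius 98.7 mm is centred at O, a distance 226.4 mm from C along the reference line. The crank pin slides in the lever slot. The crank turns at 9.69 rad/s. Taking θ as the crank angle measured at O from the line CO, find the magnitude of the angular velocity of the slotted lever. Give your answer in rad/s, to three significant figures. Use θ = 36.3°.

2.77

ω = 9.69 rad/s
Crank pin A relative to C: A = (d + r cosθ, r sinθ); lever angle φ = atan2(r sinθ, d + r cosθ).
Differentiating tanφ: φ̇ = rω(d cosθ + r)/(d² + r² + 2dr cosθ).
d² + r² + 2dr cosθ = |CA|² = 0.0970167 m²;  d cosθ + r = +0.28116 m.
|ω_lever| = |0.0987·9.69·+0.28116| / 0.0970167 = 2.7717 rad/s.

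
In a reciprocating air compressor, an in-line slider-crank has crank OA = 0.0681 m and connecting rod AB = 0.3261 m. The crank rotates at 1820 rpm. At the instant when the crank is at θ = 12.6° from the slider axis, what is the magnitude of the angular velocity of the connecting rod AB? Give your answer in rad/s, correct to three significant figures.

38.9

ω = 190.6 rad/s (converted from 1820 rpm).
The rod makes angle φ with the slider axis where L sinφ = r sinθ; differentiating, L cosφ·φ̇ = r ω cosθ.
L cosφ = √(L² − r² sin²θ) = 0.32576 m.
|ω_rod| = r ω |cosθ| / √(L² − r² sin²θ) = 0.0681·190.6·0.97592/0.32576 = 38.883 rad/s.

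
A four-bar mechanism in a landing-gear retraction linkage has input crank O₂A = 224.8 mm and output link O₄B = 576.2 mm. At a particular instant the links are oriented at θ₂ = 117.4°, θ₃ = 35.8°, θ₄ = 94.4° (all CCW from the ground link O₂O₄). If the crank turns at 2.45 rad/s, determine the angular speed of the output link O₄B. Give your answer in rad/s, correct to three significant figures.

ω₂ = 2.45 rad/s
Differentiating the loop-closure r₂e^{iθ₂}+r₃e^{iθ₃}=r₁+r₄e^{iθ₄} gives r₂ω₂e^{iθ₂}+r₃ω₃e^{iθ₃}=r₄ω₄e^{iθ₄}.
Eliminating the other unknown: ω₄ = r₂ω₂ sin(θ₂−θ₃) / [r₄ sin(θ₄−θ₃)].
Numerator sine = +0.98927; denominator sine = +0.85355.
Result = 0.2248·2.45·(+0.98927) / (0.5762·(+0.85355)) = +1.1078 rad/s; magnitude 1.1078 rad/s.

1.11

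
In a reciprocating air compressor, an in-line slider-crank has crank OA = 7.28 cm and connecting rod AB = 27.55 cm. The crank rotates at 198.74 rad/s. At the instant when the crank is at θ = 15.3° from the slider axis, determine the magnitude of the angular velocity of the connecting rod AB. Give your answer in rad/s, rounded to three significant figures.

50.8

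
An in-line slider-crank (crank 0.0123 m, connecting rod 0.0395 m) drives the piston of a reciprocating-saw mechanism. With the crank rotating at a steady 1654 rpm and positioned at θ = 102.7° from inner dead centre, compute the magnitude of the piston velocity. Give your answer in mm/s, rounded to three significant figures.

1930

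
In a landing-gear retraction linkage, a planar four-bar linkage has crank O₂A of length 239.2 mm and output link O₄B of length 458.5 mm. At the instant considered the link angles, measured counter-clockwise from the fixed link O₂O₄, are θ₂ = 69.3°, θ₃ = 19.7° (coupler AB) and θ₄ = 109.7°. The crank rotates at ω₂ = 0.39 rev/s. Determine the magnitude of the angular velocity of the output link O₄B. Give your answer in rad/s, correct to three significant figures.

0.974

ω₂ = 2.45 rad/s (from 0.39 rev/s).
Differentiating the loop-closure r₂e^{iθ₂}+r₃e^{iθ₃}=r₁+r₄e^{iθ₄} gives r₂ω₂e^{iθ₂}+r₃ω₃e^{iθ₃}=r₄ω₄e^{iθ₄}.
Eliminating the other unknown: ω₄ = r₂ω₂ sin(θ₂−θ₃) / [r₄ sin(θ₄−θ₃)].
Numerator sine = +0.76154; denominator sine = +1.00000.
Result = 0.2392·2.45·(+0.76154) / (0.4585·(+1.00000)) = +0.97355 rad/s; magnitude 0.97355 rad/s.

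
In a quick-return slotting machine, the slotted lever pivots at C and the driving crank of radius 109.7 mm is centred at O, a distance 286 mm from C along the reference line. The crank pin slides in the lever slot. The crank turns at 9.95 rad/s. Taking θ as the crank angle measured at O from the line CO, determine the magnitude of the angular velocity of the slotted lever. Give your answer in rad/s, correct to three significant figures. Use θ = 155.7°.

ω = 9.95 rad/s
Crank pin A relative to C: A = (d + r cosθ, r sinθ); lever angle φ = atan2(r sinθ, d + r cosθ).
Differentiating tanφ: φ̇ = rω(d cosθ + r)/(d² + r² + 2dr cosθ).
d² + r² + 2dr cosθ = |CA|² = 0.036641 m²;  d cosθ + r = -0.15096 m.
|ω_lever| = |0.1097·9.95·-0.15096| / 0.036641 = 4.4971 rad/s.

4.50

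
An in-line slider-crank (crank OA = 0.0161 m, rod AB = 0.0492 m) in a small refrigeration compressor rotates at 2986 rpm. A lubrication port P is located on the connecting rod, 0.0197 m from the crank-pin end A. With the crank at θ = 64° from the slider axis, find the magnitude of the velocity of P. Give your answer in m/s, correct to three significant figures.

ω = 312.7 rad/s.  Crank-pin speed |V_A| = rω = 5.0344 m/s, perpendicular to OA.
Rod angle: sinφ = −(r/L) sinθ ⇒ φ = -17.105°; ω_rod = −rω cosθ/√(L²−r²sin²θ) = -46.932 rad/s.
V_P = V_A + ω_rod × AP, with AP = 0.0197 m along the rod.
Components: V_Px = −rω sinθ − a·ω_rod·sinφ = -4.7968 m/s;  V_Py = rω cosθ + a·ω_rod·cosφ = +1.3233 m/s.
|V_P| = √(V_Px² + V_Py²) = 4.976 m/s.

4.98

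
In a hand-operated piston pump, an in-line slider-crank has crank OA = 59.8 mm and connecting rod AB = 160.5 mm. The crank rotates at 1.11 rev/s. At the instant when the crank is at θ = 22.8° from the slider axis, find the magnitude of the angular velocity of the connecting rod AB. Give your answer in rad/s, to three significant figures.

2.42

ω = 6.974 rad/s (converted from 1.11 rev/s).
The rod makes angle φ with the slider axis where L sinφ = r sinθ; differentiating, L cosφ·φ̇ = r ω cosθ.
L cosφ = √(L² − r² sin²θ) = 0.15882 m.
|ω_rod| = r ω |cosθ| / √(L² − r² sin²θ) = 0.0598·6.974·0.92186/0.15882 = 2.4209 rad/s.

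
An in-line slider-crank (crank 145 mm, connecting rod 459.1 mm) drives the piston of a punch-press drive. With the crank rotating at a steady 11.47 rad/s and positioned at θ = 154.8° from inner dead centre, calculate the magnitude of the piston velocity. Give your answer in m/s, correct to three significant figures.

0.504

ω = 11.47 rad/s
For an in-line slider-crank, x = r cosθ + √(L² − r² sin²θ), so v = −rω sinθ·[1 + r cosθ/√(L² − r² sin²θ)].
With r = 0.145 m, L = 0.4591 m, θ = 154.8°: √(L² − r² sin²θ) = 0.45493 m.
v = −0.145·11.47·0.42578·[1 + 0.145·-0.90483/0.45493] = -0.50391 m/s.
|v| = 0.50391 m/s.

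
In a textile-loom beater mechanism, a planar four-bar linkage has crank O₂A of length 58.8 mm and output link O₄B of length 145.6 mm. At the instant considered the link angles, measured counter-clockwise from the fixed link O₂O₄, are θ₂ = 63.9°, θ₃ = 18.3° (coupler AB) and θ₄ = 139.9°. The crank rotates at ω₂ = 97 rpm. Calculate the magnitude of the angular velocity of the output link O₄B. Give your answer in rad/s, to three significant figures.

ω₂ = 10.16 rad/s (from 97 rpm).
Differentiating the loop-closure r₂e^{iθ₂}+r₃e^{iθ₃}=r₁+r₄e^{iθ₄} gives r₂ω₂e^{iθ₂}+r₃ω₃e^{iθ₃}=r₄ω₄e^{iθ₄}.
Eliminating the other unknown: ω₄ = r₂ω₂ sin(θ₂−θ₃) / [r₄ sin(θ₄−θ₃)].
Numerator sine = +0.71447; denominator sine = +0.85173.
Result = 0.0588·10.16·(+0.71447) / (0.1456·(+0.85173)) = +3.4411 rad/s; magnitude 3.4411 rad/s.

3.44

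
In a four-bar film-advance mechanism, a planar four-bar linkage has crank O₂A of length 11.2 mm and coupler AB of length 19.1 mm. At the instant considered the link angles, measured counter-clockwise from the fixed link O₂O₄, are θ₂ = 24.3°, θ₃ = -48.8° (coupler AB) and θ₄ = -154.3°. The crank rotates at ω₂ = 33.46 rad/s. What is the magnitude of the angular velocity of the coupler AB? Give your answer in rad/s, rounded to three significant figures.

ω₂ = 33.46 rad/s
Differentiating the loop-closure r₂e^{iθ₂}+r₃e^{iθ₃}=r₁+r₄e^{iθ₄} gives r₂ω₂e^{iθ₂}+r₃ω₃e^{iθ₃}=r₄ω₄e^{iθ₄}.
Eliminating the other unknown: ω₃ = r₂ω₂ sin(θ₄−θ₂) / [r₃ sin(θ₃−θ₄)].
Numerator sine = -0.02443; denominator sine = +0.96363.
Result = 0.0112·33.46·(-0.02443) / (0.0191·(+0.96363)) = -0.49746 rad/s; magnitude 0.49746 rad/s.

0.497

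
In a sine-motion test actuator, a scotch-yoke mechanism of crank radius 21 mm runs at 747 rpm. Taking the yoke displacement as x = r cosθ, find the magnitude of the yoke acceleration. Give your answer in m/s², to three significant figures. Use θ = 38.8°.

ω = 78.23 rad/s (from 747 rpm).
x = r cosθ ⇒ ẍ = −rω² cosθ (ω constant).
|a| = rω²|cosθ| = 0.021·(78.23)²·|cos 38.8°| = 100.15 m/s².

100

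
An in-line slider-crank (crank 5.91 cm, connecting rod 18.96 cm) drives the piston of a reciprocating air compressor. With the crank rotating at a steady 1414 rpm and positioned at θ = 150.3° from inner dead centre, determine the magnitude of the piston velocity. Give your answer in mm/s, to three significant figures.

3150

ω = 2π·1414/60 = 148.1 rad/s
For an in-line slider-crank, x = r cosθ + √(L² − r² sin²θ), so v = −rω sinθ·[1 + r cosθ/√(L² − r² sin²θ)].
With r = 0.0591 m, L = 0.1896 m, θ = 150.3°: √(L² − r² sin²θ) = 0.18733 m.
v = −0.0591·148.1·0.49546·[1 + 0.0591·-0.86863/0.18733] = -3.1476 m/s.
|v| = 3.1476 m/s = 3147.6 mm/s.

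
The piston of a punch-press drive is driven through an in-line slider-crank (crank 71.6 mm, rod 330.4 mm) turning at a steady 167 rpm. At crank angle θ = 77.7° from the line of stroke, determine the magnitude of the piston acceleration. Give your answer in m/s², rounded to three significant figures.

ω = 2π·167/60 = 17.49 rad/s
x(θ) = r cosθ + √(L² − r² sin²θ); with ω constant, a = ω²·d²x/dθ².
d²x/dθ² = −r cosθ − r²(cos2θ)/√u − r⁴ sin²2θ/(4u^{3/2}),  u = L² − r² sin²θ = 0.10427 m².
Substituting r = 0.0716 m, L = 0.3304 m, θ = 77.7°: d²x/dθ² = -0.0008516 m.
a = ω²·d²x/dθ² = (17.49)²·(-0.0008516) = -0.26045 m/s²;  |a| = 0.26045 m/s².

0.260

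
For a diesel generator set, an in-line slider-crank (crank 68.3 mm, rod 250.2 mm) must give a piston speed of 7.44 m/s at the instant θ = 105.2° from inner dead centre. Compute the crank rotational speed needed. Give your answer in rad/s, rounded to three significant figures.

For an in-line slider-crank, |v_piston| = rω|sinθ|·[1 + r cosθ/√(L² − r² sin²θ)].
With r = 0.0683 m, L = 0.2502 m, θ = 105.2°: the bracketed kinematic factor |dx/dθ| = 0.06102 m.
ω = v/|dx/dθ| = 7.44/0.06102 = 121.93 rad/s.

122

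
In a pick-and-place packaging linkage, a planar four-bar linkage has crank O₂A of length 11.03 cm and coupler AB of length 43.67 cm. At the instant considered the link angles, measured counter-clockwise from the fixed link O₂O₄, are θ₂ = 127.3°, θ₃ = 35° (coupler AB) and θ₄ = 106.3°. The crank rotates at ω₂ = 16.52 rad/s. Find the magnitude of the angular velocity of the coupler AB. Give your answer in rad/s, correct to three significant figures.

ω₂ = 16.52 rad/s
Differentiating the loop-closure r₂e^{iθ₂}+r₃e^{iθ₃}=r₁+r₄e^{iθ₄} gives r₂ω₂e^{iθ₂}+r₃ω₃e^{iθ₃}=r₄ω₄e^{iθ₄}.
Eliminating the other unknown: ω₃ = r₂ω₂ sin(θ₄−θ₂) / [r₃ sin(θ₃−θ₄)].
Numerator sine = -0.35837; denominator sine = -0.94721.
Result = 0.1103·16.52·(-0.35837) / (0.4367·(-0.94721)) = +1.5786 rad/s; magnitude 1.5786 rad/s.

1.58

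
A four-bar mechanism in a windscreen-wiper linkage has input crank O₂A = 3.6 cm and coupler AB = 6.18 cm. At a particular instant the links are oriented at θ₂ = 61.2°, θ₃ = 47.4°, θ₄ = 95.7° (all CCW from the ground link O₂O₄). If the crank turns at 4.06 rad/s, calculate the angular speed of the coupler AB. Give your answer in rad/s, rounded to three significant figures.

1.79

ω₂ = 4.06 rad/s
Differentiating the loop-closure r₂e^{iθ₂}+r₃e^{iθ₃}=r₁+r₄e^{iθ₄} gives r₂ω₂e^{iθ₂}+r₃ω₃e^{iθ₃}=r₄ω₄e^{iθ₄}.
Eliminating the other unknown: ω₃ = r₂ω₂ sin(θ₄−θ₂) / [r₃ sin(θ₃−θ₄)].
Numerator sine = +0.56641; denominator sine = -0.74664.
Result = 0.036·4.06·(+0.56641) / (0.0618·(-0.74664)) = -1.7941 rad/s; magnitude 1.7941 rad/s.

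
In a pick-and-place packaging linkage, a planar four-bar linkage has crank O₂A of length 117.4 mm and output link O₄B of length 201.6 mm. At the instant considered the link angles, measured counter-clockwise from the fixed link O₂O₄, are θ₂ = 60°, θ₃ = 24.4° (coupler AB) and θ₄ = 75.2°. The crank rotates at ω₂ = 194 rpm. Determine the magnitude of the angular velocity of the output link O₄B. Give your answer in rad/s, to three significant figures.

ω₂ = 20.32 rad/s (from 194 rpm).
Differentiating the loop-closure r₂e^{iθ₂}+r₃e^{iθ₃}=r₁+r₄e^{iθ₄} gives r₂ω₂e^{iθ₂}+r₃ω₃e^{iθ₃}=r₄ω₄e^{iθ₄}.
Eliminating the other unknown: ω₄ = r₂ω₂ sin(θ₂−θ₃) / [r₄ sin(θ₄−θ₃)].
Numerator sine = +0.58212; denominator sine = +0.77494.
Result = 0.1174·20.32·(+0.58212) / (0.2016·(+0.77494)) = +8.8869 rad/s; magnitude 8.8869 rad/s.

8.89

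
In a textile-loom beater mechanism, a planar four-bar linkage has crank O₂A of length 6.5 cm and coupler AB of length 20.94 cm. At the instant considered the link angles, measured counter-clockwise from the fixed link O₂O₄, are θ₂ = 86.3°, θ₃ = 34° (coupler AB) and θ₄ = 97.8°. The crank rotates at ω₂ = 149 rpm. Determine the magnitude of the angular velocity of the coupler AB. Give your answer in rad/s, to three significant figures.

ω₂ = 15.6 rad/s (from 149 rpm).
Differentiating the loop-closure r₂e^{iθ₂}+r₃e^{iθ₃}=r₁+r₄e^{iθ₄} gives r₂ω₂e^{iθ₂}+r₃ω₃e^{iθ₃}=r₄ω₄e^{iθ₄}.
Eliminating the other unknown: ω₃ = r₂ω₂ sin(θ₄−θ₂) / [r₃ sin(θ₃−θ₄)].
Numerator sine = +0.19937; denominator sine = -0.89726.
Result = 0.065·15.6·(+0.19937) / (0.2094·(-0.89726)) = -1.0762 rad/s; magnitude 1.0762 rad/s.

1.08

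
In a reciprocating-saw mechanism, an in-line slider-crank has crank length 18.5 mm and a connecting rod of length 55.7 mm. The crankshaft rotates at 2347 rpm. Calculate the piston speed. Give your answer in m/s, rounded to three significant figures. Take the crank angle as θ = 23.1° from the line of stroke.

2.33

ω = 2π·2347/60 = 245.8 rad/s
For an in-line slider-crank, x = r cosθ + √(L² − r² sin²θ), so v = −rω sinθ·[1 + r cosθ/√(L² − r² sin²θ)].
With r = 0.0185 m, L = 0.0557 m, θ = 23.1°: √(L² − r² sin²θ) = 0.055225 m.
v = −0.0185·245.8·0.39234·[1 + 0.0185·0.91982/0.055225] = -2.3336 m/s.
|v| = 2.3336 m/s.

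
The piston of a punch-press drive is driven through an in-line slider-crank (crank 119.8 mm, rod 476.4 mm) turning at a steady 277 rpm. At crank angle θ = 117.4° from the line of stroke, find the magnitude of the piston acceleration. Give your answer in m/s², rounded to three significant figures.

61.1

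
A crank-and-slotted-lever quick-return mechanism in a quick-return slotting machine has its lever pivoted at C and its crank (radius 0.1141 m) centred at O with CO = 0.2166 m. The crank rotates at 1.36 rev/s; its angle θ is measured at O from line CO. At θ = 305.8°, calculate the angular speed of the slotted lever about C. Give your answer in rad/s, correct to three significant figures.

ω = 8.545 rad/s (from 1.36 rev/s).
Crank pin A relative to C: A = (d + r cosθ, r sinθ); lever angle φ = atan2(r sinθ, d + r cosθ).
Differentiating tanφ: φ̇ = rω(d cosθ + r)/(d² + r² + 2dr cosθ).
d² + r² + 2dr cosθ = |CA|² = 0.0888477 m²;  d cosθ + r = +0.2408 m.
|ω_lever| = |0.1141·8.545·+0.2408| / 0.0888477 = 2.6425 rad/s.

2.64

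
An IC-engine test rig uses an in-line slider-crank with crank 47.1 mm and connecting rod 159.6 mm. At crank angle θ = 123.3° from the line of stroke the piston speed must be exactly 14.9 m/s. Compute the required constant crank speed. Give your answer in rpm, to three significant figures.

4340

For an in-line slider-crank, |v_piston| = rω|sinθ|·[1 + r cosθ/√(L² − r² sin²θ)].
With r = 0.0471 m, L = 0.1596 m, θ = 123.3°: the bracketed kinematic factor |dx/dθ| = 0.032785 m.
ω = v/|dx/dθ| = 14.9/0.032785 = 454.48 rad/s.
N = 60ω/(2π) = 4339.9 rpm.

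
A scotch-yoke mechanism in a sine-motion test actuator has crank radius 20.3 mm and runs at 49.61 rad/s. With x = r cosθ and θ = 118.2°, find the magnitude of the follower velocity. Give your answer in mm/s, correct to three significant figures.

ω = 49.61 rad/s
x = r cosθ ⇒ ẋ = −rω sinθ.
|v| = rω|sinθ| = 0.0203·49.61·|sin 118.2°| = 0.88755 m/s = 887.55 mm/s.

888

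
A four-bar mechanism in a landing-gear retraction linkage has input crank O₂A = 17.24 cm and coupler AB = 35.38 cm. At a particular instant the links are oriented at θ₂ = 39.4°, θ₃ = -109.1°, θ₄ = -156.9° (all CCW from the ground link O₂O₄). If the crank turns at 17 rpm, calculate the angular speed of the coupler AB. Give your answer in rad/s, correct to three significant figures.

0.329

ω₂ = 1.78 rad/s (from 17 rpm).
Differentiating the loop-closure r₂e^{iθ₂}+r₃e^{iθ₃}=r₁+r₄e^{iθ₄} gives r₂ω₂e^{iθ₂}+r₃ω₃e^{iθ₃}=r₄ω₄e^{iθ₄}.
Eliminating the other unknown: ω₃ = r₂ω₂ sin(θ₄−θ₂) / [r₃ sin(θ₃−θ₄)].
Numerator sine = +0.28067; denominator sine = +0.74080.
Result = 0.1724·1.78·(+0.28067) / (0.3538·(+0.74080)) = +0.32866 rad/s; magnitude 0.32866 rad/s.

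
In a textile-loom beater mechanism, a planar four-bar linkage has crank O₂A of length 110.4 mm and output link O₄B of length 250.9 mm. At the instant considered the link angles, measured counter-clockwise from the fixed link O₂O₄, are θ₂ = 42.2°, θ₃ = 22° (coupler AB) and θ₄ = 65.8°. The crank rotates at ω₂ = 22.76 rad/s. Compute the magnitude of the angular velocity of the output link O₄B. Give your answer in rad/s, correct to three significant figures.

5.00

ω₂ = 22.76 rad/s
Differentiating the loop-closure r₂e^{iθ₂}+r₃e^{iθ₃}=r₁+r₄e^{iθ₄} gives r₂ω₂e^{iθ₂}+r₃ω₃e^{iθ₃}=r₄ω₄e^{iθ₄}.
Eliminating the other unknown: ω₄ = r₂ω₂ sin(θ₂−θ₃) / [r₄ sin(θ₄−θ₃)].
Numerator sine = +0.34530; denominator sine = +0.69214.
Result = 0.1104·22.76·(+0.34530) / (0.2509·(+0.69214)) = +4.9962 rad/s; magnitude 4.9962 rad/s.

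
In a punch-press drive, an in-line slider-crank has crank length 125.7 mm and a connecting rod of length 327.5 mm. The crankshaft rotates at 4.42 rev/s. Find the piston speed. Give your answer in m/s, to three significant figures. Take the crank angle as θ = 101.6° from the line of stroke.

ω = 2π·4.42 = 27.77 rad/s
For an in-line slider-crank, x = r cosθ + √(L² − r² sin²θ), so v = −rω sinθ·[1 + r cosθ/√(L² − r² sin²θ)].
With r = 0.1257 m, L = 0.3275 m, θ = 101.6°: √(L² − r² sin²θ) = 0.30347 m.
v = −0.1257·27.77·0.97958·[1 + 0.1257·-0.20108/0.30347] = -3.1348 m/s.
|v| = 3.1348 m/s.

3.13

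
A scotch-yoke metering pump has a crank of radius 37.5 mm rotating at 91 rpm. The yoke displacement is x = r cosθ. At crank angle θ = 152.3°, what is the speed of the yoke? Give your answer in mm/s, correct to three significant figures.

166

ω = 9.529 rad/s (from 91 rpm).
x = r cosθ ⇒ ẋ = −rω sinθ.
|v| = rω|sinθ| = 0.0375·9.529·|sin 152.3°| = 0.16611 m/s = 166.11 mm/s.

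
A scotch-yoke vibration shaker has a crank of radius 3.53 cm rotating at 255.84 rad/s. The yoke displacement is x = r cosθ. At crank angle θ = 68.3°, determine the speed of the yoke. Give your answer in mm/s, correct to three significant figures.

ω = 255.8 rad/s
x = r cosθ ⇒ ẋ = −rω sinθ.
|v| = rω|sinθ| = 0.0353·255.8·|sin 68.3°| = 8.3911 m/s = 8391.1 mm/s.

8390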